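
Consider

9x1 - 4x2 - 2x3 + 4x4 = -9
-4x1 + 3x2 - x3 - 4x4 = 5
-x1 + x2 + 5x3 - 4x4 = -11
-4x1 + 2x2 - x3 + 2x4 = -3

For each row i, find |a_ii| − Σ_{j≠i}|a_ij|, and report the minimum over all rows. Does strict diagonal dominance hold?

row 1: |9| − (4+2+4) = -1
row 2: |3| − (4+1+4) = -6
row 3: |5| − (1+1+4) = -1
row 4: |2| − (4+2+1) = -5
minimum over rows = -6 → not strictly diagonally dominant

-6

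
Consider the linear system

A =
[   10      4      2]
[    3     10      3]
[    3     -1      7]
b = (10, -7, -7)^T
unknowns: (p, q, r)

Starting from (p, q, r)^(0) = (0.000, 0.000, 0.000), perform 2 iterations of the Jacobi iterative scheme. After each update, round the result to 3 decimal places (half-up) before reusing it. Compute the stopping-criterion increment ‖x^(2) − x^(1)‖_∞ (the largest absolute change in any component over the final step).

0.529

Iteration 1:
  p = (10 - (4)·0.000 - (2)·0.000) / (10) = 1.000
  q = (-7 - (3)·0.000 - (3)·0.000) / (10) = -0.700
  r = (-7 - (3)·0.000 - (-1)·0.000) / (7) = -1.000
Iteration 2:
  p = (10 - (4)·-0.700 - (2)·-1.000) / (10) = 1.480
  q = (-7 - (3)·1.000 - (3)·-1.000) / (10) = -0.700
  r = (-7 - (3)·1.000 - (-1)·-0.700) / (7) = -1.529
Change: (0.480, 0.000, -0.529) → max |·| = 0.529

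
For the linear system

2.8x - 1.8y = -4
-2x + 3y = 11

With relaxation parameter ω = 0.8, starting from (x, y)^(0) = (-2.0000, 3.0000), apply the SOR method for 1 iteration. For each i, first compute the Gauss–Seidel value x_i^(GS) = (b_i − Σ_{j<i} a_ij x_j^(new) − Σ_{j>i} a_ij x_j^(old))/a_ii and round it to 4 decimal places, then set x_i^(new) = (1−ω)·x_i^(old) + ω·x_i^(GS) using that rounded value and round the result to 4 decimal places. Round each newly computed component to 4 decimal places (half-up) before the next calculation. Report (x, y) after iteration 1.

Iteration 1:
  x: GS value = (-4 - (-1.8)·3.0000) / (2.8) = 0.5000;  x ← (1−ω)·-2.0000 + ω·0.5000 = 0.0000
  y: GS value = (11 - (-2)·0.0000) / (3) = 3.6667;  y ← (1−ω)·3.0000 + ω·3.6667 = 3.5334

(0.0000, 3.5334)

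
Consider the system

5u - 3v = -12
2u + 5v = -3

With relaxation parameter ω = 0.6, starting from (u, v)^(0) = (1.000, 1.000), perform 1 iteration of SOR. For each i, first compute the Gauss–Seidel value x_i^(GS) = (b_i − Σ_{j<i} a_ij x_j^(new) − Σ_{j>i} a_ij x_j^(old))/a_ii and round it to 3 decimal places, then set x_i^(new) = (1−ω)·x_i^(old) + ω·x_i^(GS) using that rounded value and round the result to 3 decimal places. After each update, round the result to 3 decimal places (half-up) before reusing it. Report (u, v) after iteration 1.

Iteration 1:
  u: GS value = (-12 - (-3)·1.000) / (5) = -1.800;  u ← (1−ω)·1.000 + ω·-1.800 = -0.680
  v: GS value = (-3 - (2)·-0.680) / (5) = -0.328;  v ← (1−ω)·1.000 + ω·-0.328 = 0.203

(-0.680, 0.203)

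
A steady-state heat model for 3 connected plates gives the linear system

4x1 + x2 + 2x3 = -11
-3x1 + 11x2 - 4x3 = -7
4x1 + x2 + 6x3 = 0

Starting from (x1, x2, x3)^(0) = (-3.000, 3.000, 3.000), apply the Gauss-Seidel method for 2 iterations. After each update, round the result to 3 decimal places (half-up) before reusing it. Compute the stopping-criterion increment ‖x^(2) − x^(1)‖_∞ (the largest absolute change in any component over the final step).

Iteration 1:
  x1 = (-11 - (1)·3.000 - (2)·3.000) / (4) = -5.000
  x2 = (-7 - (-3)·-5.000 - (-4)·3.000) / (11) = -0.909
  x3 = (0 - (4)·-5.000 - (1)·-0.909) / (6) = 3.485
Iteration 2:
  x1 = (-11 - (1)·-0.909 - (2)·3.485) / (4) = -4.265
  x2 = (-7 - (-3)·-4.265 - (-4)·3.485) / (11) = -0.532
  x3 = (0 - (4)·-4.265 - (1)·-0.532) / (6) = 2.932
Change: (0.735, 0.377, -0.553) → max |·| = 0.735

0.735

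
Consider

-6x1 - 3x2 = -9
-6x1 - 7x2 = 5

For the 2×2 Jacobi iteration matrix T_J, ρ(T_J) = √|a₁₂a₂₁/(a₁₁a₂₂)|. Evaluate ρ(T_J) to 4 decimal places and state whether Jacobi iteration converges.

0.6547

a₁₂a₂₁/(a₁₁a₂₂) = (-3)·(-6) / ((-6)·(-7)) = 0.428571
ρ = √|0.428571| = √0.428571 = 0.6547
ρ < 1, so Jacobi converges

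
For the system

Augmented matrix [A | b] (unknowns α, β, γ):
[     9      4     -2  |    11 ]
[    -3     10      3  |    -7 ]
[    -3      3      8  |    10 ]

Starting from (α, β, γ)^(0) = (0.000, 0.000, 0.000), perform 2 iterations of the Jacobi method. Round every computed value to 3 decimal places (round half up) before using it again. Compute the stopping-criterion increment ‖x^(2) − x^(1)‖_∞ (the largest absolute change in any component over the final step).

0.721

Iteration 1:
  α = (11 - (4)·0.000 - (-2)·0.000) / (9) = 1.222
  β = (-7 - (-3)·0.000 - (3)·0.000) / (10) = -0.700
  γ = (10 - (-3)·0.000 - (3)·0.000) / (8) = 1.250
Iteration 2:
  α = (11 - (4)·-0.700 - (-2)·1.250) / (9) = 1.811
  β = (-7 - (-3)·1.222 - (3)·1.250) / (10) = -0.708
  γ = (10 - (-3)·1.222 - (3)·-0.700) / (8) = 1.971
Change: (0.589, -0.008, 0.721) → max |·| = 0.721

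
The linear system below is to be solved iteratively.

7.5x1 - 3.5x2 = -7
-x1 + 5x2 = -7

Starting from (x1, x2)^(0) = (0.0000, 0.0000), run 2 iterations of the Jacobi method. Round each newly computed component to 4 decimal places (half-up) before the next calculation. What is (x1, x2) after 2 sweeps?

(-1.5867, -1.5867)

Iteration 1:
  x1 = (-7 - (-3.5)·0.0000) / (7.5) = -0.9333
  x2 = (-7 - (-1)·0.0000) / (5) = -1.4000
Iteration 2:
  x1 = (-7 - (-3.5)·-1.4000) / (7.5) = -1.5867
  x2 = (-7 - (-1)·-0.9333) / (5) = -1.5867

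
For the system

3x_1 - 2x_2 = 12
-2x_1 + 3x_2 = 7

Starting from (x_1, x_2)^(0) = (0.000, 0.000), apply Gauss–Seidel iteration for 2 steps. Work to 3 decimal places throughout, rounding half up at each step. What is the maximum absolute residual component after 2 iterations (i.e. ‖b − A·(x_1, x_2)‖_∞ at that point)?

Iteration 1:
  x_1 = (12 - (-2)·0.000) / (3) = 4.000
  x_2 = (7 - (-2)·4.000) / (3) = 5.000
Iteration 2:
  x_1 = (12 - (-2)·5.000) / (3) = 7.333
  x_2 = (7 - (-2)·7.333) / (3) = 7.222
Residual b − A·x = (4.445, 0.000); ∞-norm = 4.445

4.445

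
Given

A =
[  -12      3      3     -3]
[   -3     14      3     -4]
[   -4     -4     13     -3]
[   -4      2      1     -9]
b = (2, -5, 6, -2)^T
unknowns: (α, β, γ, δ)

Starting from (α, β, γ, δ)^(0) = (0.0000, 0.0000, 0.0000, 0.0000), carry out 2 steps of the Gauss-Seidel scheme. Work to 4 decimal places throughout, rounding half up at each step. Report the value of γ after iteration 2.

0.3150

Iteration 1:
  α = (2 - (3)·0.0000 - (3)·0.0000 - (-3)·0.0000) / (-12) = -0.1667
  β = (-5 - (-3)·-0.1667 - (3)·0.0000 - (-4)·0.0000) / (14) = -0.3929
  γ = (6 - (-4)·-0.1667 - (-4)·-0.3929 - (-3)·0.0000) / (13) = 0.2894
  δ = (-2 - (-4)·-0.1667 - (2)·-0.3929 - (1)·0.2894) / (-9) = 0.2412
Iteration 2:
  α = (2 - (3)·-0.3929 - (3)·0.2894 - (-3)·0.2412) / (-12) = -0.2528
  β = (-5 - (-3)·-0.2528 - (3)·0.2894 - (-4)·0.2412) / (14) = -0.4044
  γ = (6 - (-4)·-0.2528 - (-4)·-0.4044 - (-3)·0.2412) / (13) = 0.3150
  δ = (-2 - (-4)·-0.2528 - (2)·-0.4044 - (1)·0.3150) / (-9) = 0.2797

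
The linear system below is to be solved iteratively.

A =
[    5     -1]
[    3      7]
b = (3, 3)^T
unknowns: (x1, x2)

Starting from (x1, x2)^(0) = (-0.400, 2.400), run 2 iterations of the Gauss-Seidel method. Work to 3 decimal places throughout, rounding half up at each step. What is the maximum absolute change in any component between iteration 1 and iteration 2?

0.487

Iteration 1:
  x1 = (3 - (-1)·2.400) / (5) = 1.080
  x2 = (3 - (3)·1.080) / (7) = -0.034
Iteration 2:
  x1 = (3 - (-1)·-0.034) / (5) = 0.593
  x2 = (3 - (3)·0.593) / (7) = 0.174
Change: (-0.487, 0.208) → max |·| = 0.487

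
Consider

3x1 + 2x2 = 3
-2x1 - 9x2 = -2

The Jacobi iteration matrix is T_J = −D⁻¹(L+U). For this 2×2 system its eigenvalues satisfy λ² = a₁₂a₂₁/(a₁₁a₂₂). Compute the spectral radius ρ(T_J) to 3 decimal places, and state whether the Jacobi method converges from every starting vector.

a₁₂a₂₁/(a₁₁a₂₂) = (2)·(-2) / ((3)·(-9)) = 0.148148
ρ = √|0.148148| = √0.148148 = 0.385
ρ < 1, so Jacobi converges

0.385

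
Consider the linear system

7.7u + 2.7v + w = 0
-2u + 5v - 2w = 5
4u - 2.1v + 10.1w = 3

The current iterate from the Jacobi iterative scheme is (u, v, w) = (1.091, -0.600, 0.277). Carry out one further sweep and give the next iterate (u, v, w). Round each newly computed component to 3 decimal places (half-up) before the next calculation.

One sweep:
  u = (0 - (2.7)·-0.600 - (1)·0.277) / (7.7) = 0.174
  v = (5 - (-2)·1.091 - (-2)·0.277) / (5) = 1.547
  w = (3 - (4)·1.091 - (-2.1)·-0.600) / (10.1) = -0.260

(0.174, 1.547, -0.260)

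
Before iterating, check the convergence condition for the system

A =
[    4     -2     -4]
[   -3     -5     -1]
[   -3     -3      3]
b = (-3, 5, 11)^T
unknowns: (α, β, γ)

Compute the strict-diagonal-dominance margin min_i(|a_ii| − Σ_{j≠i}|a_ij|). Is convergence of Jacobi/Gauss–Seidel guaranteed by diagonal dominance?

-3

row 1: |4| − (2+4) = -2
row 2: |-5| − (3+1) = 1
row 3: |3| − (3+3) = -3
minimum over rows = -3 → not strictly diagonally dominant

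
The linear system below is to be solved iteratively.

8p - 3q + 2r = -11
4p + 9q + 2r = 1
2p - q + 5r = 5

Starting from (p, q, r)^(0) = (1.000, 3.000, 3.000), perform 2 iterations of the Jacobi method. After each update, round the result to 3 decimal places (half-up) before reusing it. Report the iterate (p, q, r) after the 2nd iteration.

(-2.050, 0.289, 1.200)

Iteration 1:
  p = (-11 - (-3)·3.000 - (2)·3.000) / (8) = -1.000
  q = (1 - (4)·1.000 - (2)·3.000) / (9) = -1.000
  r = (5 - (2)·1.000 - (-1)·3.000) / (5) = 1.200
Iteration 2:
  p = (-11 - (-3)·-1.000 - (2)·1.200) / (8) = -2.050
  q = (1 - (4)·-1.000 - (2)·1.200) / (9) = 0.289
  r = (5 - (2)·-1.000 - (-1)·-1.000) / (5) = 1.200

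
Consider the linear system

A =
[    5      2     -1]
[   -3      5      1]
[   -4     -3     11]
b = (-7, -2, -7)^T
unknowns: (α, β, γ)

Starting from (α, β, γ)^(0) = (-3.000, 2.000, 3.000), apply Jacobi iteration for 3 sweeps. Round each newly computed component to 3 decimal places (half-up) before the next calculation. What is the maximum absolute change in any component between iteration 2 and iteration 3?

Iteration 1:
  α = (-7 - (2)·2.000 - (-1)·3.000) / (5) = -1.600
  β = (-2 - (-3)·-3.000 - (1)·3.000) / (5) = -2.800
  γ = (-7 - (-4)·-3.000 - (-3)·2.000) / (11) = -1.182
Iteration 2:
  α = (-7 - (2)·-2.800 - (-1)·-1.182) / (5) = -0.516
  β = (-2 - (-3)·-1.600 - (1)·-1.182) / (5) = -1.124
  γ = (-7 - (-4)·-1.600 - (-3)·-2.800) / (11) = -1.982
Iteration 3:
  α = (-7 - (2)·-1.124 - (-1)·-1.982) / (5) = -1.347
  β = (-2 - (-3)·-0.516 - (1)·-1.982) / (5) = -0.313
  γ = (-7 - (-4)·-0.516 - (-3)·-1.124) / (11) = -1.131
Change: (-0.831, 0.811, 0.851) → max |·| = 0.851

0.851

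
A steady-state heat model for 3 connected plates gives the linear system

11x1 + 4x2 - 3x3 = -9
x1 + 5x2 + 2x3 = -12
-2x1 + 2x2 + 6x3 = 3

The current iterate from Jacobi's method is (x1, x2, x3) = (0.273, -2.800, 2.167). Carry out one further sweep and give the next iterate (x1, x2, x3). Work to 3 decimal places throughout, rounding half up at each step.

One sweep:
  x1 = (-9 - (4)·-2.800 - (-3)·2.167) / (11) = 0.791
  x2 = (-12 - (1)·0.273 - (2)·2.167) / (5) = -3.321
  x3 = (3 - (-2)·0.273 - (2)·-2.800) / (6) = 1.524

(0.791, -3.321, 1.524)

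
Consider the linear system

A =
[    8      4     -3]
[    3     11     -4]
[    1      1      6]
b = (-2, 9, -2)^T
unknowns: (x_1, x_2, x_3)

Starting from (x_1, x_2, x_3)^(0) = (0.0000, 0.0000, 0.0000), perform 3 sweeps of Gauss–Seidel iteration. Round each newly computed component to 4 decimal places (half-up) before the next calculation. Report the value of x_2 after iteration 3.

0.9194

Iteration 1:
  x_1 = (-2 - (4)·0.0000 - (-3)·0.0000) / (8) = -0.2500
  x_2 = (9 - (3)·-0.2500 - (-4)·0.0000) / (11) = 0.8864
  x_3 = (-2 - (1)·-0.2500 - (1)·0.8864) / (6) = -0.4394
Iteration 2:
  x_1 = (-2 - (4)·0.8864 - (-3)·-0.4394) / (8) = -0.8580
  x_2 = (9 - (3)·-0.8580 - (-4)·-0.4394) / (11) = 0.8924
  x_3 = (-2 - (1)·-0.8580 - (1)·0.8924) / (6) = -0.3391
Iteration 3:
  x_1 = (-2 - (4)·0.8924 - (-3)·-0.3391) / (8) = -0.8234
  x_2 = (9 - (3)·-0.8234 - (-4)·-0.3391) / (11) = 0.9194
  x_3 = (-2 - (1)·-0.8234 - (1)·0.9194) / (6) = -0.3493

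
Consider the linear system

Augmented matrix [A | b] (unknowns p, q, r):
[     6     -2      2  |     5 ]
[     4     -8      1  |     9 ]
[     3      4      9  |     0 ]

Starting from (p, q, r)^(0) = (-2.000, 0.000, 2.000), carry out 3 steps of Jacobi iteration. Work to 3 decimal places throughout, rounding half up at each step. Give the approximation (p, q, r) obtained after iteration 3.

Iteration 1:
  p = (5 - (-2)·0.000 - (2)·2.000) / (6) = 0.167
  q = (9 - (4)·-2.000 - (1)·2.000) / (-8) = -1.875
  r = (0 - (3)·-2.000 - (4)·0.000) / (9) = 0.667
Iteration 2:
  p = (5 - (-2)·-1.875 - (2)·0.667) / (6) = -0.014
  q = (9 - (4)·0.167 - (1)·0.667) / (-8) = -0.958
  r = (0 - (3)·0.167 - (4)·-1.875) / (9) = 0.778
Iteration 3:
  p = (5 - (-2)·-0.958 - (2)·0.778) / (6) = 0.255
  q = (9 - (4)·-0.014 - (1)·0.778) / (-8) = -1.035
  r = (0 - (3)·-0.014 - (4)·-0.958) / (9) = 0.430

(0.255, -1.035, 0.430)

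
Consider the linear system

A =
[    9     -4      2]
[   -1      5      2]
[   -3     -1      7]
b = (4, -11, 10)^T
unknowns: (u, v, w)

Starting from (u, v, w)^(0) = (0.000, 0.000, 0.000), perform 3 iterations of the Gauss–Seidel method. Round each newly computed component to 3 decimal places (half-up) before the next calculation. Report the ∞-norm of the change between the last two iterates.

0.214

Iteration 1:
  u = (4 - (-4)·0.000 - (2)·0.000) / (9) = 0.444
  v = (-11 - (-1)·0.444 - (2)·0.000) / (5) = -2.111
  w = (10 - (-3)·0.444 - (-1)·-2.111) / (7) = 1.317
Iteration 2:
  u = (4 - (-4)·-2.111 - (2)·1.317) / (9) = -0.786
  v = (-11 - (-1)·-0.786 - (2)·1.317) / (5) = -2.884
  w = (10 - (-3)·-0.786 - (-1)·-2.884) / (7) = 0.680
Iteration 3:
  u = (4 - (-4)·-2.884 - (2)·0.680) / (9) = -0.988
  v = (-11 - (-1)·-0.988 - (2)·0.680) / (5) = -2.670
  w = (10 - (-3)·-0.988 - (-1)·-2.670) / (7) = 0.624
Change: (-0.202, 0.214, -0.056) → max |·| = 0.214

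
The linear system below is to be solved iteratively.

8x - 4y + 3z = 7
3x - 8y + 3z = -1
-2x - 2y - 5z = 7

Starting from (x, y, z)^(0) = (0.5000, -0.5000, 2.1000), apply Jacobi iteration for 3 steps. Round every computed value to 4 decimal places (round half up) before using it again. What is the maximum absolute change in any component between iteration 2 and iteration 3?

0.6515

Iteration 1:
  x = (7 - (-4)·-0.5000 - (3)·2.1000) / (8) = -0.1625
  y = (-1 - (3)·0.5000 - (3)·2.1000) / (-8) = 1.1000
  z = (7 - (-2)·0.5000 - (-2)·-0.5000) / (-5) = -1.4000
Iteration 2:
  x = (7 - (-4)·1.1000 - (3)·-1.4000) / (8) = 1.9500
  y = (-1 - (3)·-0.1625 - (3)·-1.4000) / (-8) = -0.4609
  z = (7 - (-2)·-0.1625 - (-2)·1.1000) / (-5) = -1.7750
Iteration 3:
  x = (7 - (-4)·-0.4609 - (3)·-1.7750) / (8) = 1.3102
  y = (-1 - (3)·1.9500 - (3)·-1.7750) / (-8) = 0.1906
  z = (7 - (-2)·1.9500 - (-2)·-0.4609) / (-5) = -1.9956
Change: (-0.6398, 0.6515, -0.2206) → max |·| = 0.6515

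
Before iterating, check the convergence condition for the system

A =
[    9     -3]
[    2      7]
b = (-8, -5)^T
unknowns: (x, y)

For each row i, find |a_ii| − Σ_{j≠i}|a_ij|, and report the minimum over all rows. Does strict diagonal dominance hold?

5

row 1: |9| − (3) = 6
row 2: |7| − (2) = 5
minimum over rows = 5 → strictly diagonally dominant (convergence guaranteed)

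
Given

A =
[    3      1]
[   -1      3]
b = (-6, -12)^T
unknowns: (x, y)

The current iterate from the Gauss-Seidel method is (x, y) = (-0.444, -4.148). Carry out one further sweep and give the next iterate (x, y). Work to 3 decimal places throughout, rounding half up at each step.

One sweep:
  x = (-6 - (1)·-4.148) / (3) = -0.617
  y = (-12 - (-1)·-0.617) / (3) = -4.206

(-0.617, -4.206)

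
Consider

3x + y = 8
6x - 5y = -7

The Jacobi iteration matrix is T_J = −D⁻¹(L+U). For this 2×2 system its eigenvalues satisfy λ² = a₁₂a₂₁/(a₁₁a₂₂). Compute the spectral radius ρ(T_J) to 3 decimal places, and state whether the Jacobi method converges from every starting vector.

0.632

a₁₂a₂₁/(a₁₁a₂₂) = (1)·(6) / ((3)·(-5)) = -0.400000
ρ = √|-0.400000| = √0.400000 = 0.632
ρ < 1, so Jacobi converges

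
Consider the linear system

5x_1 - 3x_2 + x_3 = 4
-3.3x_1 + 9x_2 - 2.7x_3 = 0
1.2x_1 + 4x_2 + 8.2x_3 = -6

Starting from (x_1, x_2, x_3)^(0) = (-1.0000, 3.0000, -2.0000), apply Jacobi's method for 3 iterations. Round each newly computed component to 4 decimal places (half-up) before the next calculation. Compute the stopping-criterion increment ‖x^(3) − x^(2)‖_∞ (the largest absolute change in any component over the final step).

0.6014

Iteration 1:
  x_1 = (4 - (-3)·3.0000 - (1)·-2.0000) / (5) = 3.0000
  x_2 = (0 - (-3.3)·-1.0000 - (-2.7)·-2.0000) / (9) = -0.9667
  x_3 = (-6 - (1.2)·-1.0000 - (4)·3.0000) / (8.2) = -2.0488
Iteration 2:
  x_1 = (4 - (-3)·-0.9667 - (1)·-2.0488) / (5) = 0.6297
  x_2 = (0 - (-3.3)·3.0000 - (-2.7)·-2.0488) / (9) = 0.4854
  x_3 = (-6 - (1.2)·3.0000 - (4)·-0.9667) / (8.2) = -0.6992
Iteration 3:
  x_1 = (4 - (-3)·0.4854 - (1)·-0.6992) / (5) = 1.2311
  x_2 = (0 - (-3.3)·0.6297 - (-2.7)·-0.6992) / (9) = 0.0211
  x_3 = (-6 - (1.2)·0.6297 - (4)·0.4854) / (8.2) = -1.0606
Change: (0.6014, -0.4643, -0.3614) → max |·| = 0.6014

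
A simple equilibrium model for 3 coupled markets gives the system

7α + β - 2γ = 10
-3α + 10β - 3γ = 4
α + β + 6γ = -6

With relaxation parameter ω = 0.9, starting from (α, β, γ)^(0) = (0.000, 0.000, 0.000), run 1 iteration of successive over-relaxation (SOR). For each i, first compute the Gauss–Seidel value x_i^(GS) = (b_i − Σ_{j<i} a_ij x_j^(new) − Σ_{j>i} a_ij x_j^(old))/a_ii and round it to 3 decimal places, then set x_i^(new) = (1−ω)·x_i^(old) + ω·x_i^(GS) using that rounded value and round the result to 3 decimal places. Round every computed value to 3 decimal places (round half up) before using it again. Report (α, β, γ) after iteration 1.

Iteration 1:
  α: GS value = (10 - (1)·0.000 - (-2)·0.000) / (7) = 1.429;  α ← (1−ω)·0.000 + ω·1.429 = 1.286
  β: GS value = (4 - (-3)·1.286 - (-3)·0.000) / (10) = 0.786;  β ← (1−ω)·0.000 + ω·0.786 = 0.707
  γ: GS value = (-6 - (1)·1.286 - (1)·0.707) / (6) = -1.332;  γ ← (1−ω)·0.000 + ω·-1.332 = -1.199

(1.286, 0.707, -1.199)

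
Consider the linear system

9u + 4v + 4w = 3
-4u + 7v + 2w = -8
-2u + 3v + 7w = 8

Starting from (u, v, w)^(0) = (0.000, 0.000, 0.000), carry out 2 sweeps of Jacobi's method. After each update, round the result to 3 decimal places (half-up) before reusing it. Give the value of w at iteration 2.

Iteration 1:
  u = (3 - (4)·0.000 - (4)·0.000) / (9) = 0.333
  v = (-8 - (-4)·0.000 - (2)·0.000) / (7) = -1.143
  w = (8 - (-2)·0.000 - (3)·0.000) / (7) = 1.143
Iteration 2:
  u = (3 - (4)·-1.143 - (4)·1.143) / (9) = 0.333
  v = (-8 - (-4)·0.333 - (2)·1.143) / (7) = -1.279
  w = (8 - (-2)·0.333 - (3)·-1.143) / (7) = 1.728

1.728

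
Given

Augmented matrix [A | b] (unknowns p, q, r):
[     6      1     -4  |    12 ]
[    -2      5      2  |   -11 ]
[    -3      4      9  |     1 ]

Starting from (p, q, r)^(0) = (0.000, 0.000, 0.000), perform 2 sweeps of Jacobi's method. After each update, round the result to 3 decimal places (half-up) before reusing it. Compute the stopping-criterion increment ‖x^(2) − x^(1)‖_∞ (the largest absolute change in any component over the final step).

1.645

Iteration 1:
  p = (12 - (1)·0.000 - (-4)·0.000) / (6) = 2.000
  q = (-11 - (-2)·0.000 - (2)·0.000) / (5) = -2.200
  r = (1 - (-3)·0.000 - (4)·0.000) / (9) = 0.111
Iteration 2:
  p = (12 - (1)·-2.200 - (-4)·0.111) / (6) = 2.441
  q = (-11 - (-2)·2.000 - (2)·0.111) / (5) = -1.444
  r = (1 - (-3)·2.000 - (4)·-2.200) / (9) = 1.756
Change: (0.441, 0.756, 1.645) → max |·| = 1.645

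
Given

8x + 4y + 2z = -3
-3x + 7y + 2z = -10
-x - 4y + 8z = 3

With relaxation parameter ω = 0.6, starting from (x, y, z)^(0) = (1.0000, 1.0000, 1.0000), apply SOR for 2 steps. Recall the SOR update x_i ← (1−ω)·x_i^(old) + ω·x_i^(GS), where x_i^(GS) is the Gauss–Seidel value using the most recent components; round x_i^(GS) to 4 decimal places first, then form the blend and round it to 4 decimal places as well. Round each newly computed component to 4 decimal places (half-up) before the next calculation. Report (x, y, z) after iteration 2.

Iteration 1:
  x: GS value = (-3 - (4)·1.0000 - (2)·1.0000) / (8) = -1.1250;  x ← (1−ω)·1.0000 + ω·-1.1250 = -0.2750
  y: GS value = (-10 - (-3)·-0.2750 - (2)·1.0000) / (7) = -1.8321;  y ← (1−ω)·1.0000 + ω·-1.8321 = -0.6993
  z: GS value = (3 - (-1)·-0.2750 - (-4)·-0.6993) / (8) = -0.0090;  z ← (1−ω)·1.0000 + ω·-0.0090 = 0.3946
Iteration 2:
  x: GS value = (-3 - (4)·-0.6993 - (2)·0.3946) / (8) = -0.1240;  x ← (1−ω)·-0.2750 + ω·-0.1240 = -0.1844
  y: GS value = (-10 - (-3)·-0.1844 - (2)·0.3946) / (7) = -1.6203;  y ← (1−ω)·-0.6993 + ω·-1.6203 = -1.2519
  z: GS value = (3 - (-1)·-0.1844 - (-4)·-1.2519) / (8) = -0.2740;  z ← (1−ω)·0.3946 + ω·-0.2740 = -0.0066

(-0.1844, -1.2519, -0.0066)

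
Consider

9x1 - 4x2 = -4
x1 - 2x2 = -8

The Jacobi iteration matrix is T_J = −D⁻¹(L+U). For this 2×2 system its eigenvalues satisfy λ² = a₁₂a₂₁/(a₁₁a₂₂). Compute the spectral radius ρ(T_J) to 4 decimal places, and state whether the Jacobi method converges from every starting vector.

a₁₂a₂₁/(a₁₁a₂₂) = (-4)·(1) / ((9)·(-2)) = 0.222222
ρ = √|0.222222| = √0.222222 = 0.4714
ρ < 1, so Jacobi converges

0.4714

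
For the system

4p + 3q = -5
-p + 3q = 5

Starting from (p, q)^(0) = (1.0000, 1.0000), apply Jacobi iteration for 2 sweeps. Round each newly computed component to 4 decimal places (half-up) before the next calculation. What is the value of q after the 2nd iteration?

Iteration 1:
  p = (-5 - (3)·1.0000) / (4) = -2.0000
  q = (5 - (-1)·1.0000) / (3) = 2.0000
Iteration 2:
  p = (-5 - (3)·2.0000) / (4) = -2.7500
  q = (5 - (-1)·-2.0000) / (3) = 1.0000

1.0000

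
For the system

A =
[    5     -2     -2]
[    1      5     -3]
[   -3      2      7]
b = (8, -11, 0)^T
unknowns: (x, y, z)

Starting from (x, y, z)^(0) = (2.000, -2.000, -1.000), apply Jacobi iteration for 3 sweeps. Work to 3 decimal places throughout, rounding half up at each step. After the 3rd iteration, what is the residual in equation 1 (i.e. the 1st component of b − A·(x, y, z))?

-1.201

Iteration 1:
  x = (8 - (-2)·-2.000 - (-2)·-1.000) / (5) = 0.400
  y = (-11 - (1)·2.000 - (-3)·-1.000) / (5) = -3.200
  z = (0 - (-3)·2.000 - (2)·-2.000) / (7) = 1.429
Iteration 2:
  x = (8 - (-2)·-3.200 - (-2)·1.429) / (5) = 0.892
  y = (-11 - (1)·0.400 - (-3)·1.429) / (5) = -1.423
  z = (0 - (-3)·0.400 - (2)·-3.200) / (7) = 1.086
Iteration 3:
  x = (8 - (-2)·-1.423 - (-2)·1.086) / (5) = 1.465
  y = (-11 - (1)·0.892 - (-3)·1.086) / (5) = -1.727
  z = (0 - (-3)·0.892 - (2)·-1.423) / (7) = 0.789
Residual b − A·x = (-1.201, -1.463, 2.326)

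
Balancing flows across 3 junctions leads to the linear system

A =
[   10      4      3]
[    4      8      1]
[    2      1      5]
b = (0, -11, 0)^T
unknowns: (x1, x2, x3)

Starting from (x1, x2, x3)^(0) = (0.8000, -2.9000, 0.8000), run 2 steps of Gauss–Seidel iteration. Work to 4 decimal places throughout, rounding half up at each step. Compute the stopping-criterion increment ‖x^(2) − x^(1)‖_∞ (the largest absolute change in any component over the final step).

0.1735

Iteration 1:
  x1 = (0 - (4)·-2.9000 - (3)·0.8000) / (10) = 0.9200
  x2 = (-11 - (4)·0.9200 - (1)·0.8000) / (8) = -1.9350
  x3 = (0 - (2)·0.9200 - (1)·-1.9350) / (5) = 0.0190
Iteration 2:
  x1 = (0 - (4)·-1.9350 - (3)·0.0190) / (10) = 0.7683
  x2 = (-11 - (4)·0.7683 - (1)·0.0190) / (8) = -1.7615
  x3 = (0 - (2)·0.7683 - (1)·-1.7615) / (5) = 0.0450
Change: (-0.1517, 0.1735, 0.0260) → max |·| = 0.1735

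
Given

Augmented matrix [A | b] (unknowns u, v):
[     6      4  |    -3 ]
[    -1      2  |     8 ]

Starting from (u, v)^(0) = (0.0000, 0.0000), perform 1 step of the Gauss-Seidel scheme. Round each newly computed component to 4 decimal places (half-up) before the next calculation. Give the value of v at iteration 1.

3.7500

Iteration 1:
  u = (-3 - (4)·0.0000) / (6) = -0.5000
  v = (8 - (-1)·-0.5000) / (2) = 3.7500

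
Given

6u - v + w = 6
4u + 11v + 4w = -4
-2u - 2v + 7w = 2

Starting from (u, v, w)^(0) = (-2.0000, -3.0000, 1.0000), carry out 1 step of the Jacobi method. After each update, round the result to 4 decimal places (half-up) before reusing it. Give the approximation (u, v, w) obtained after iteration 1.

Iteration 1:
  u = (6 - (-1)·-3.0000 - (1)·1.0000) / (6) = 0.3333
  v = (-4 - (4)·-2.0000 - (4)·1.0000) / (11) = 0.0000
  w = (2 - (-2)·-2.0000 - (-2)·-3.0000) / (7) = -1.1429

(0.3333, 0.0000, -1.1429)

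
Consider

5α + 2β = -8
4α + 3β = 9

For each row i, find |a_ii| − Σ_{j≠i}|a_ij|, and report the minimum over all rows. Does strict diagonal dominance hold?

-1

row 1: |5| − (2) = 3
row 2: |3| − (4) = -1
minimum over rows = -1 → not strictly diagonally dominant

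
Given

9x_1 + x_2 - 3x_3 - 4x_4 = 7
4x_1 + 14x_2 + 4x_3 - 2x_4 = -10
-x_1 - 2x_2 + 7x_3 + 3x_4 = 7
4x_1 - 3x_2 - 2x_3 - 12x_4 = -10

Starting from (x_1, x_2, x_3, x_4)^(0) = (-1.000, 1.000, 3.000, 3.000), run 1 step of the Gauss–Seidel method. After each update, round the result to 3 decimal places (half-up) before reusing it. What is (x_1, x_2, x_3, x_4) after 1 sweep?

(3.000, -2.000, -0.429, 2.405)

Iteration 1:
  x_1 = (7 - (1)·1.000 - (-3)·3.000 - (-4)·3.000) / (9) = 3.000
  x_2 = (-10 - (4)·3.000 - (4)·3.000 - (-2)·3.000) / (14) = -2.000
  x_3 = (7 - (-1)·3.000 - (-2)·-2.000 - (3)·3.000) / (7) = -0.429
  x_4 = (-10 - (4)·3.000 - (-3)·-2.000 - (-2)·-0.429) / (-12) = 2.405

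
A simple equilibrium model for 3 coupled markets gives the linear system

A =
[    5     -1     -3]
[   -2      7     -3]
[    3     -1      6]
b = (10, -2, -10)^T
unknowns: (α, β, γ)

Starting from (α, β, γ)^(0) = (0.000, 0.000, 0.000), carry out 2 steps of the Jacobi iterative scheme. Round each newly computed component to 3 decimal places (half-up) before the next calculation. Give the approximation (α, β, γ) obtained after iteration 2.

(0.943, -0.429, -2.714)

Iteration 1:
  α = (10 - (-1)·0.000 - (-3)·0.000) / (5) = 2.000
  β = (-2 - (-2)·0.000 - (-3)·0.000) / (7) = -0.286
  γ = (-10 - (3)·0.000 - (-1)·0.000) / (6) = -1.667
Iteration 2:
  α = (10 - (-1)·-0.286 - (-3)·-1.667) / (5) = 0.943
  β = (-2 - (-2)·2.000 - (-3)·-1.667) / (7) = -0.429
  γ = (-10 - (3)·2.000 - (-1)·-0.286) / (6) = -2.714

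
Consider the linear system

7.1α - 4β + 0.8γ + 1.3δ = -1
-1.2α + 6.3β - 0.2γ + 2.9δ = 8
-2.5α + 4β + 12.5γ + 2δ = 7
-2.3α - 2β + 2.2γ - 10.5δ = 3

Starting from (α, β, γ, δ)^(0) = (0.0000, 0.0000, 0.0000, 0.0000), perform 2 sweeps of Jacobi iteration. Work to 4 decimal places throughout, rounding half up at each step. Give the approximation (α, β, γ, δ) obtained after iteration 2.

(0.5637, 1.3923, 0.1712, -0.3794)

Iteration 1:
  α = (-1 - (-4)·0.0000 - (0.8)·0.0000 - (1.3)·0.0000) / (7.1) = -0.1408
  β = (8 - (-1.2)·0.0000 - (-0.2)·0.0000 - (2.9)·0.0000) / (6.3) = 1.2698
  γ = (7 - (-2.5)·0.0000 - (4)·0.0000 - (2)·0.0000) / (12.5) = 0.5600
  δ = (3 - (-2.3)·0.0000 - (-2)·0.0000 - (2.2)·0.0000) / (-10.5) = -0.2857
Iteration 2:
  α = (-1 - (-4)·1.2698 - (0.8)·0.5600 - (1.3)·-0.2857) / (7.1) = 0.5637
  β = (8 - (-1.2)·-0.1408 - (-0.2)·0.5600 - (2.9)·-0.2857) / (6.3) = 1.3923
  γ = (7 - (-2.5)·-0.1408 - (4)·1.2698 - (2)·-0.2857) / (12.5) = 0.1712
  δ = (3 - (-2.3)·-0.1408 - (-2)·1.2698 - (2.2)·0.5600) / (-10.5) = -0.3794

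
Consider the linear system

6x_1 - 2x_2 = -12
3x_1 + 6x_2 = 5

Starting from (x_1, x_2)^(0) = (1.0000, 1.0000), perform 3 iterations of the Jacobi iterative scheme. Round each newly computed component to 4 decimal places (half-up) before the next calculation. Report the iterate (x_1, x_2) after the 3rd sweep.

Iteration 1:
  x_1 = (-12 - (-2)·1.0000) / (6) = -1.6667
  x_2 = (5 - (3)·1.0000) / (6) = 0.3333
Iteration 2:
  x_1 = (-12 - (-2)·0.3333) / (6) = -1.8889
  x_2 = (5 - (3)·-1.6667) / (6) = 1.6667
Iteration 3:
  x_1 = (-12 - (-2)·1.6667) / (6) = -1.4444
  x_2 = (5 - (3)·-1.8889) / (6) = 1.7778

(-1.4444, 1.7778)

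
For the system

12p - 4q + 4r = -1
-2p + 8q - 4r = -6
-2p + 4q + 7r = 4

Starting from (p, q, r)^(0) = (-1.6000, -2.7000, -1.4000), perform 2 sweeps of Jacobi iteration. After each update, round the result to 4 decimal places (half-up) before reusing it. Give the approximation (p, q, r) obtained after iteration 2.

Iteration 1:
  p = (-1 - (-4)·-2.7000 - (4)·-1.4000) / (12) = -0.5167
  q = (-6 - (-2)·-1.6000 - (-4)·-1.4000) / (8) = -1.8500
  r = (4 - (-2)·-1.6000 - (4)·-2.7000) / (7) = 1.6571
Iteration 2:
  p = (-1 - (-4)·-1.8500 - (4)·1.6571) / (12) = -1.2524
  q = (-6 - (-2)·-0.5167 - (-4)·1.6571) / (8) = -0.0506
  r = (4 - (-2)·-0.5167 - (4)·-1.8500) / (7) = 1.4809

(-1.2524, -0.0506, 1.4809)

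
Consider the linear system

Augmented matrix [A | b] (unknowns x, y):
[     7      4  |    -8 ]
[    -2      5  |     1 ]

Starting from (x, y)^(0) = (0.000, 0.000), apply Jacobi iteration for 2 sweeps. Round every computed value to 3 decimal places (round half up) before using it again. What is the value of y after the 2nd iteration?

Iteration 1:
  x = (-8 - (4)·0.000) / (7) = -1.143
  y = (1 - (-2)·0.000) / (5) = 0.200
Iteration 2:
  x = (-8 - (4)·0.200) / (7) = -1.257
  y = (1 - (-2)·-1.143) / (5) = -0.257

-0.257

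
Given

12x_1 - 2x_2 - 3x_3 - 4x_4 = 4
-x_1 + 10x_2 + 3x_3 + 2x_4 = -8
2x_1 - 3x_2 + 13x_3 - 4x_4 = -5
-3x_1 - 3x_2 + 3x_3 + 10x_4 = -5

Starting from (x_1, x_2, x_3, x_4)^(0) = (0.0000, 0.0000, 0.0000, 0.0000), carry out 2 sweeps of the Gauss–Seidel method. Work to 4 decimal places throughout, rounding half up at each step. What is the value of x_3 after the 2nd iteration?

-0.6309

Iteration 1:
  x_1 = (4 - (-2)·0.0000 - (-3)·0.0000 - (-4)·0.0000) / (12) = 0.3333
  x_2 = (-8 - (-1)·0.3333 - (3)·0.0000 - (2)·0.0000) / (10) = -0.7667
  x_3 = (-5 - (2)·0.3333 - (-3)·-0.7667 - (-4)·0.0000) / (13) = -0.6128
  x_4 = (-5 - (-3)·0.3333 - (-3)·-0.7667 - (3)·-0.6128) / (10) = -0.4462
Iteration 2:
  x_1 = (4 - (-2)·-0.7667 - (-3)·-0.6128 - (-4)·-0.4462) / (12) = -0.0964
  x_2 = (-8 - (-1)·-0.0964 - (3)·-0.6128 - (2)·-0.4462) / (10) = -0.5366
  x_3 = (-5 - (2)·-0.0964 - (-3)·-0.5366 - (-4)·-0.4462) / (13) = -0.6309
  x_4 = (-5 - (-3)·-0.0964 - (-3)·-0.5366 - (3)·-0.6309) / (10) = -0.5006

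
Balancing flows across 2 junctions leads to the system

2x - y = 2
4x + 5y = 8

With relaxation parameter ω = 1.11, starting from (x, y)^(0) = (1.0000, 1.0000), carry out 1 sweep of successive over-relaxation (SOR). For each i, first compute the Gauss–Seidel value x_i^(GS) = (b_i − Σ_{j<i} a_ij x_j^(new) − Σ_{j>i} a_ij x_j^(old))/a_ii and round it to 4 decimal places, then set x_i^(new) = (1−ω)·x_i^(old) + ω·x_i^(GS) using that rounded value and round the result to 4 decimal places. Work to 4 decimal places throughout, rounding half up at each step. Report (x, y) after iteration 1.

Iteration 1:
  x: GS value = (2 - (-1)·1.0000) / (2) = 1.5000;  x ← (1−ω)·1.0000 + ω·1.5000 = 1.5550
  y: GS value = (8 - (4)·1.5550) / (5) = 0.3560;  y ← (1−ω)·1.0000 + ω·0.3560 = 0.2852

(1.5550, 0.2852)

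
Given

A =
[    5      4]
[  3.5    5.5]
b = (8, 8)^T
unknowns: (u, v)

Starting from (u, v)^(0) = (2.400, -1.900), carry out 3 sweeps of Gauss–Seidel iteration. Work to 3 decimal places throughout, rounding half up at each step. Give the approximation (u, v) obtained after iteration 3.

(1.467, 0.521)

Iteration 1:
  u = (8 - (4)·-1.900) / (5) = 3.120
  v = (8 - (3.5)·3.120) / (5.5) = -0.531
Iteration 2:
  u = (8 - (4)·-0.531) / (5) = 2.025
  v = (8 - (3.5)·2.025) / (5.5) = 0.166
Iteration 3:
  u = (8 - (4)·0.166) / (5) = 1.467
  v = (8 - (3.5)·1.467) / (5.5) = 0.521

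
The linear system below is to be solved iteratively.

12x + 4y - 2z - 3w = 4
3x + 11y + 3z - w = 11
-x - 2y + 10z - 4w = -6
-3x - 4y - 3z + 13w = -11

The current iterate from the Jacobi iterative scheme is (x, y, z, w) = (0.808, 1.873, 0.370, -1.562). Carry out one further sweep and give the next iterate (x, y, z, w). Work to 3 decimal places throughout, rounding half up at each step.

One sweep:
  x = (4 - (4)·1.873 - (-2)·0.370 - (-3)·-1.562) / (12) = -0.620
  y = (11 - (3)·0.808 - (3)·0.370 - (-1)·-1.562) / (11) = 0.537
  z = (-6 - (-1)·0.808 - (-2)·1.873 - (-4)·-1.562) / (10) = -0.769
  w = (-11 - (-3)·0.808 - (-4)·1.873 - (-3)·0.370) / (13) = 0.002

(-0.620, 0.537, -0.769, 0.002)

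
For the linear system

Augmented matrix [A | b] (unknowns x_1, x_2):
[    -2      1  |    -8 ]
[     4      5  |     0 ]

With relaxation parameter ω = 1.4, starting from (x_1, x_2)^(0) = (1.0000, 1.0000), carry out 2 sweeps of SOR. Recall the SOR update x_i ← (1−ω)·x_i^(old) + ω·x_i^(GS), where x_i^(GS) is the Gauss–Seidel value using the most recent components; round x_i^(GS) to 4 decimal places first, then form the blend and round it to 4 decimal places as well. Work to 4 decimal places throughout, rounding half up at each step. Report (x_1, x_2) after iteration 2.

(-1.6656, 4.6687)

Iteration 1:
  x_1: GS value = (-8 - (1)·1.0000) / (-2) = 4.5000;  x_1 ← (1−ω)·1.0000 + ω·4.5000 = 5.9000
  x_2: GS value = (0 - (4)·5.9000) / (5) = -4.7200;  x_2 ← (1−ω)·1.0000 + ω·-4.7200 = -7.0080
Iteration 2:
  x_1: GS value = (-8 - (1)·-7.0080) / (-2) = 0.4960;  x_1 ← (1−ω)·5.9000 + ω·0.4960 = -1.6656
  x_2: GS value = (0 - (4)·-1.6656) / (5) = 1.3325;  x_2 ← (1−ω)·-7.0080 + ω·1.3325 = 4.6687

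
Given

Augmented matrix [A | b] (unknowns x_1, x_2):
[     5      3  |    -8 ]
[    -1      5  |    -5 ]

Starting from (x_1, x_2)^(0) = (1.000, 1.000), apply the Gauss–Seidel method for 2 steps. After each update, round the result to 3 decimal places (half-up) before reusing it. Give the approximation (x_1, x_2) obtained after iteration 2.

(-0.736, -1.147)

Iteration 1:
  x_1 = (-8 - (3)·1.000) / (5) = -2.200
  x_2 = (-5 - (-1)·-2.200) / (5) = -1.440
Iteration 2:
  x_1 = (-8 - (3)·-1.440) / (5) = -0.736
  x_2 = (-5 - (-1)·-0.736) / (5) = -1.147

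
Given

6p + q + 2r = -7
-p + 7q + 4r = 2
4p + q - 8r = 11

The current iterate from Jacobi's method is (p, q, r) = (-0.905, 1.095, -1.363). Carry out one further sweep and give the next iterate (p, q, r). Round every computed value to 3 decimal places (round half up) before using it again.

One sweep:
  p = (-7 - (1)·1.095 - (2)·-1.363) / (6) = -0.895
  q = (2 - (-1)·-0.905 - (4)·-1.363) / (7) = 0.935
  r = (11 - (4)·-0.905 - (1)·1.095) / (-8) = -1.691

(-0.895, 0.935, -1.691)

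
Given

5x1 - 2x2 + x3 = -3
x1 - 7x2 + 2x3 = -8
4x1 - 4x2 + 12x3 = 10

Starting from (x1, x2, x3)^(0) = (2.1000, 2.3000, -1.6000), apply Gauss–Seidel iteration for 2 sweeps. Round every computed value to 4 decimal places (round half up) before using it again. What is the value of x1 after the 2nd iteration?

Iteration 1:
  x1 = (-3 - (-2)·2.3000 - (1)·-1.6000) / (5) = 0.6400
  x2 = (-8 - (1)·0.6400 - (2)·-1.6000) / (-7) = 0.7771
  x3 = (10 - (4)·0.6400 - (-4)·0.7771) / (12) = 0.8790
Iteration 2:
  x1 = (-3 - (-2)·0.7771 - (1)·0.8790) / (5) = -0.4650
  x2 = (-8 - (1)·-0.4650 - (2)·0.8790) / (-7) = 1.3276
  x3 = (10 - (4)·-0.4650 - (-4)·1.3276) / (12) = 1.4309

-0.4650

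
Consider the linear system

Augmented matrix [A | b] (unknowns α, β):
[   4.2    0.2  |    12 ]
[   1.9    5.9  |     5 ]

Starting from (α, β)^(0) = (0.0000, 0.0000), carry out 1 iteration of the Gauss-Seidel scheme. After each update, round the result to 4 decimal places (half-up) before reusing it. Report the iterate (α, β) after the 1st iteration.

Iteration 1:
  α = (12 - (0.2)·0.0000) / (4.2) = 2.8571
  β = (5 - (1.9)·2.8571) / (5.9) = -0.0726

(2.8571, -0.0726)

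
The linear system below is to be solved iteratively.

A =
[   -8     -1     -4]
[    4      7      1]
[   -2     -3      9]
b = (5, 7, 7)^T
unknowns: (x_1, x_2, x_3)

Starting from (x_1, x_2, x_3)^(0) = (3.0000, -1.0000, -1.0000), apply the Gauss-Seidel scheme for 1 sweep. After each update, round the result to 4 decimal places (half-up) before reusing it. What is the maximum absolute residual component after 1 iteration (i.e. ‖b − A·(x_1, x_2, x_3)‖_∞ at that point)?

Iteration 1:
  x_1 = (5 - (-1)·-1.0000 - (-4)·-1.0000) / (-8) = 0.0000
  x_2 = (7 - (4)·0.0000 - (1)·-1.0000) / (7) = 1.1429
  x_3 = (7 - (-2)·0.0000 - (-3)·1.1429) / (9) = 1.1587
Residual b − A·x = (10.7777, -2.1590, 0.0004); ∞-norm = 10.7777

10.7777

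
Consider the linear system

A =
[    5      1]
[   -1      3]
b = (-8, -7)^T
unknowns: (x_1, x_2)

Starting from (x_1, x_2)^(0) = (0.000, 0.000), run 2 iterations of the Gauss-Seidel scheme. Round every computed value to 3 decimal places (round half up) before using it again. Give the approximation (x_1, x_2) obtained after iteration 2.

Iteration 1:
  x_1 = (-8 - (1)·0.000) / (5) = -1.600
  x_2 = (-7 - (-1)·-1.600) / (3) = -2.867
Iteration 2:
  x_1 = (-8 - (1)·-2.867) / (5) = -1.027
  x_2 = (-7 - (-1)·-1.027) / (3) = -2.676

(-1.027, -2.676)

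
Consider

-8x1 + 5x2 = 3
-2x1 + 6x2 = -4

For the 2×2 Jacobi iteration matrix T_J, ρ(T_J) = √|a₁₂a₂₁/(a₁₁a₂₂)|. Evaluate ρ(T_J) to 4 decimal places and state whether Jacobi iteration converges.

a₁₂a₂₁/(a₁₁a₂₂) = (5)·(-2) / ((-8)·(6)) = 0.208333
ρ = √|0.208333| = √0.208333 = 0.4564
ρ < 1, so Jacobi converges

0.4564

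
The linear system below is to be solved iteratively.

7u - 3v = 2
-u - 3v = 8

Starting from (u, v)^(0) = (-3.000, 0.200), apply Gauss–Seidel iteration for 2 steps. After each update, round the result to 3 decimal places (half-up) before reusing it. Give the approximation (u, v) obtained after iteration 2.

Iteration 1:
  u = (2 - (-3)·0.200) / (7) = 0.371
  v = (8 - (-1)·0.371) / (-3) = -2.790
Iteration 2:
  u = (2 - (-3)·-2.790) / (7) = -0.910
  v = (8 - (-1)·-0.910) / (-3) = -2.363

(-0.910, -2.363)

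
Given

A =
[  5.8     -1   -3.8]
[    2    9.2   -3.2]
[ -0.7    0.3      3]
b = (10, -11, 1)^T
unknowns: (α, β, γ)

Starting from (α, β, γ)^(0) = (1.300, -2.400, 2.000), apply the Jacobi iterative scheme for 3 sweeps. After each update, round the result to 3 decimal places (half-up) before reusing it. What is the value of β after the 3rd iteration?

Iteration 1:
  α = (10 - (-1)·-2.400 - (-3.8)·2.000) / (5.8) = 2.621
  β = (-11 - (2)·1.300 - (-3.2)·2.000) / (9.2) = -0.783
  γ = (1 - (-0.7)·1.300 - (0.3)·-2.400) / (3) = 0.877
Iteration 2:
  α = (10 - (-1)·-0.783 - (-3.8)·0.877) / (5.8) = 2.164
  β = (-11 - (2)·2.621 - (-3.2)·0.877) / (9.2) = -1.460
  γ = (1 - (-0.7)·2.621 - (0.3)·-0.783) / (3) = 1.023
Iteration 3:
  α = (10 - (-1)·-1.460 - (-3.8)·1.023) / (5.8) = 2.143
  β = (-11 - (2)·2.164 - (-3.2)·1.023) / (9.2) = -1.310
  γ = (1 - (-0.7)·2.164 - (0.3)·-1.460) / (3) = 0.984

-1.310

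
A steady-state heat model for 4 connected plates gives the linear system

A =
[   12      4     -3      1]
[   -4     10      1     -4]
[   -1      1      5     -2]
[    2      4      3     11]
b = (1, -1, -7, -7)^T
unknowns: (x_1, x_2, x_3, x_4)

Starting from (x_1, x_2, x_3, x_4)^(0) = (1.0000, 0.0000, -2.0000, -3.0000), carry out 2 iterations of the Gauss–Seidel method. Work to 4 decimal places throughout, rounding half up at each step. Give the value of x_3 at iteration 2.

-1.2968

Iteration 1:
  x_1 = (1 - (4)·0.0000 - (-3)·-2.0000 - (1)·-3.0000) / (12) = -0.1667
  x_2 = (-1 - (-4)·-0.1667 - (1)·-2.0000 - (-4)·-3.0000) / (10) = -1.1667
  x_3 = (-7 - (-1)·-0.1667 - (1)·-1.1667 - (-2)·-3.0000) / (5) = -2.4000
  x_4 = (-7 - (2)·-0.1667 - (4)·-1.1667 - (3)·-2.4000) / (11) = 0.4727
Iteration 2:
  x_1 = (1 - (4)·-1.1667 - (-3)·-2.4000 - (1)·0.4727) / (12) = -0.1672
  x_2 = (-1 - (-4)·-0.1672 - (1)·-2.4000 - (-4)·0.4727) / (10) = 0.2622
  x_3 = (-7 - (-1)·-0.1672 - (1)·0.2622 - (-2)·0.4727) / (5) = -1.2968
  x_4 = (-7 - (2)·-0.1672 - (4)·0.2622 - (3)·-1.2968) / (11) = -0.3476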